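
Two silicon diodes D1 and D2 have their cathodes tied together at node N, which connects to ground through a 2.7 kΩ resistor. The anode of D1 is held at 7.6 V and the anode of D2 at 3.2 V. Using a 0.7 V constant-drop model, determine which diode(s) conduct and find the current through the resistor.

Only D1 conducts; I_R ≈ 2.6 mA

Assume both conduct. Then node N would need to be at both 7.6−0.7 = 6.9 V and 3.2−0.7 = 2.5 V, which is impossible.
Assume only D1 conducts: V_N = 7.6 − 0.7 = 6.9 V, so I_R = 6.9/2.7 = 2.56 mA.
Check D2: its anode-to-cathode voltage is 3.2 − 6.9 = -3.7 V < 0.7 V, so it is off. The assumption is consistent.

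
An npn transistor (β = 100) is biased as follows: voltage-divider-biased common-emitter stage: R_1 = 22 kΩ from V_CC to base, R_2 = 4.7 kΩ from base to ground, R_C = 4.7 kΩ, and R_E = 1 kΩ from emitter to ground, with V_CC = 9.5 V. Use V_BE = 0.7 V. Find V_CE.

V_CE ≈ 4.2 V

Thevenize the base divider: V_Th = V_CC·R_2/(R_1+R_2) = 9.5×4.7/26.7 = 1.67 V, R_Th = R_1‖R_2 = 3.87 kΩ.
Base-emitter loop: V_Th = I_B·R_Th + V_BE + (β+1)I_B·R_E, so I_B = (1.67 − 0.7) / (3.87 + 101×1) = 0.00927 mA.
I_C = β·I_B = 100×0.00927 = 0.927 mA, and I_E = (β+1)I_B = 0.936 mA.
V_CE = V_CC − I_C·R_C − I_E·R_E = 9.5 − 0.927×4.7 − 0.936×1 = 4.21 V.
V_CE = 4.21 V > 0.2 V confirms active-region operation.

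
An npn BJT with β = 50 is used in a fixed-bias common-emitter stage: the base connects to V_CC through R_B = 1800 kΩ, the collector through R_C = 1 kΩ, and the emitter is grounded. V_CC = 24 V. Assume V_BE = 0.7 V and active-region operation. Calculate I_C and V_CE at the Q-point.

Base loop: V_CC = I_B·R_B + V_BE, so I_B = (24 − 0.7)/1800 kΩ = 0.0129 mA.
In the active region I_C = β·I_B = 50 × 0.0129 = 0.647 mA.
Collector loop: V_CE = V_CC − I_C·R_C = 24 − 0.647×1 = 23.4 V.
Since V_CE = 23.4 V > V_CE(sat) ≈ 0.2 V, the transistor is in the active region as assumed.

I_C ≈ 0.65 mA, V_CE ≈ 23 V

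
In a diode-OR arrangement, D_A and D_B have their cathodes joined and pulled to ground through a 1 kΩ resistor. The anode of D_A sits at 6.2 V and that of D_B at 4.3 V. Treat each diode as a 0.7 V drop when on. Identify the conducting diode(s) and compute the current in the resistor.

Only D_A conducts; I_R ≈ 5.5 mA

Assume both conduct. Then node N would need to be at both 6.2−0.7 = 5.5 V and 4.3−0.7 = 3.6 V, which is impossible.
Assume only D_A conducts: V_N = 6.2 − 0.7 = 5.5 V, so I_R = 5.5/1 = 5.5 mA.
Check D_B: its anode-to-cathode voltage is 4.3 − 5.5 = -1.2 V < 0.7 V, so it is off. The assumption is consistent.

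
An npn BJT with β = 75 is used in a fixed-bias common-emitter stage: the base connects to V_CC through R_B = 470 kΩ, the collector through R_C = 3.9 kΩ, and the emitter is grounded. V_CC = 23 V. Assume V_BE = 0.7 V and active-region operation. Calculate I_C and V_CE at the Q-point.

I_C ≈ 3.6 mA, V_CE ≈ 9.1 V

Base loop: V_CC = I_B·R_B + V_BE, so I_B = (23 − 0.7)/470 kΩ = 0.0474 mA.
In the active region I_C = β·I_B = 75 × 0.0474 = 3.56 mA.
Collector loop: V_CE = V_CC − I_C·R_C = 23 − 3.56×3.9 = 9.12 V.
Since V_CE = 9.12 V > V_CE(sat) ≈ 0.2 V, the transistor is in the active region as assumed.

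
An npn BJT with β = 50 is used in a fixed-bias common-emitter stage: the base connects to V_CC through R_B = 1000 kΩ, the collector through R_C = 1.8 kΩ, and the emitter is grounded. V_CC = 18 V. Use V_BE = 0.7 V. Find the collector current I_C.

I_C ≈ 0.86 mA

Base loop: V_CC = I_B·R_B + V_BE, so I_B = (18 − 0.7)/1000 kΩ = 0.0173 mA.
In the active region I_C = β·I_B = 50 × 0.0173 = 0.865 mA.
Collector loop: V_CE = V_CC − I_C·R_C = 18 − 0.865×1.8 = 16.4 V.
Since V_CE = 16.4 V > V_CE(sat) ≈ 0.2 V, the transistor is in the active region as assumed.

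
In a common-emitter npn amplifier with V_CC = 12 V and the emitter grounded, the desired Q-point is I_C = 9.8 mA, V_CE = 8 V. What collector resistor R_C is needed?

R_C ≈ 0.41 kΩ

Collector loop: V_CC = I_C·R_C + V_CE.
R_C = (V_CC − V_CE)/I_C = (12 − 8)/9.8 = 0.408 kΩ.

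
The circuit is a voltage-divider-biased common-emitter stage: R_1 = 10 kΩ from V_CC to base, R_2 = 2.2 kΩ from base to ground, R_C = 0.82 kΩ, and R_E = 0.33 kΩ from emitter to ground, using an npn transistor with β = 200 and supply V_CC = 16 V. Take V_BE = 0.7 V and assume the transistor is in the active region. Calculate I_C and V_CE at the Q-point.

I_C ≈ 6.4 mA, V_CE ≈ 8.6 V

Thevenize the base divider: V_Th = V_CC·R_2/(R_1+R_2) = 16×2.2/12.2 = 2.89 V, R_Th = R_1‖R_2 = 1.8 kΩ.
Base-emitter loop: V_Th = I_B·R_Th + V_BE + (β+1)I_B·R_E, so I_B = (2.89 − 0.7) / (1.8 + 201×0.33) = 0.0321 mA.
I_C = β·I_B = 200×0.0321 = 6.41 mA, and I_E = (β+1)I_B = 6.45 mA.
V_CE = V_CC − I_C·R_C − I_E·R_E = 16 − 6.41×0.82 − 6.45×0.33 = 8.61 V.
V_CE = 8.61 V > 0.2 V confirms active-region operation.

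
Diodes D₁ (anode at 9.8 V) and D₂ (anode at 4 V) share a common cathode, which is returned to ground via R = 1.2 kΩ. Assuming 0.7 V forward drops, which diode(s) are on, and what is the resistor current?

Only D₁ conducts; I_R ≈ 7.6 mA

Assume both conduct. Then node N would need to be at both 9.8−0.7 = 9.1 V and 4−0.7 = 3.3 V, which is impossible.
Assume only D₁ conducts: V_N = 9.8 − 0.7 = 9.1 V, so I_R = 9.1/1.2 = 7.58 mA.
Check D₂: its anode-to-cathode voltage is 4 − 9.1 = -5.1 V < 0.7 V, so it is off. The assumption is consistent.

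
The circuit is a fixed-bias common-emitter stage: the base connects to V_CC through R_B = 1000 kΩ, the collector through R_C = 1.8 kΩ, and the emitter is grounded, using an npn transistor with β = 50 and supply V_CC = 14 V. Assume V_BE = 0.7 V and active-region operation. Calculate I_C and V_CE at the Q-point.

I_C ≈ 0.67 mA, V_CE ≈ 13 V

Base loop: V_CC = I_B·R_B + V_BE, so I_B = (14 − 0.7)/1000 kΩ = 0.0133 mA.
In the active region I_C = β·I_B = 50 × 0.0133 = 0.665 mA.
Collector loop: V_CE = V_CC − I_C·R_C = 14 − 0.665×1.8 = 12.8 V.
Since V_CE = 12.8 V > V_CE(sat) ≈ 0.2 V, the transistor is in the active region as assumed.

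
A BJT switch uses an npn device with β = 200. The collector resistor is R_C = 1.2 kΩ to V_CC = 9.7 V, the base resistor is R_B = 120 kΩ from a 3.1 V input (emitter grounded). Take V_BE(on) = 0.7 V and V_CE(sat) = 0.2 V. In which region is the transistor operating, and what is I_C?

Assume active. Base-emitter loop: I_B = (V_BB − V_BE)/R_B = (3.1 − 0.7)/120 = 0.02 mA.
I_C = β·I_B = 200×0.02 = 4 mA.
V_CE = V_CC − I_C·R_C = 9.7 − 4×1.2 = 4.9 V > V_CE(sat), so the active-region assumption holds.

active; I_C ≈ 4 mA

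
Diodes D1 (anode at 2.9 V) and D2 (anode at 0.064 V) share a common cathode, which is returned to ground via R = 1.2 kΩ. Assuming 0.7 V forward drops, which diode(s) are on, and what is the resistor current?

Only D1 conducts; I_R ≈ 1.8 mA

Assume both conduct. Then node N would need to be at both 2.9−0.7 = 2.2 V and 0.064−0.7 = -0.636 V, which is impossible.
Assume only D1 conducts: V_N = 2.9 − 0.7 = 2.2 V, so I_R = 2.2/1.2 = 1.83 mA.
Check D2: its anode-to-cathode voltage is 0.064 − 2.2 = -2.14 V < 0.7 V, so it is off. The assumption is consistent.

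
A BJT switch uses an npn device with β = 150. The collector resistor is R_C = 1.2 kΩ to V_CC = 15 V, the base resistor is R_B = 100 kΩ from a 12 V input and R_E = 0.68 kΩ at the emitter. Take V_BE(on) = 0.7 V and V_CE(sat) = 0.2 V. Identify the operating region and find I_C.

Assume active: I_B = (12 − 0.7)/(100 + 151×0.68) = 0.0558 mA, I_C = β·I_B = 8.36 mA.
Then V_CE = 15 − 8.36×1.2 − 8.42×0.68 = -0.76 V < 0.2 V — the active assumption fails.
Re-solve with V_CE = 0.2 V. KCL at the emitter: V_E/R_E = (V_BB−0.7−V_E)/R_B + (V_CC−0.2−V_E)/R_C, giving V_E = 5.38 V.
I_C = (V_CC − 0.2 − V_E)/R_C = (14.8 − 5.38)/1.2 = 7.85 mA.
Check: I_B = (11.3 − 5.38)/100 = 0.0592 mA, and β·I_B = 8.88 mA > I_C, confirming saturation.

saturation; I_C ≈ 7.9 mA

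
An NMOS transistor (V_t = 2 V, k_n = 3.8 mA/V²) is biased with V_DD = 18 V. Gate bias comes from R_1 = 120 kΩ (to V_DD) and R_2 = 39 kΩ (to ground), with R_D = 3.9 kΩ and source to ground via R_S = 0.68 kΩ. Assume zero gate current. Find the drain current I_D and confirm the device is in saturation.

V_G = V_DD·R_2/(R_1+R_2) = 18×39/159 = 4.42 V.
Assume saturation: I_D = (k_n/2)(V_GS − V_t)² with V_GS = V_G − I_D·R_S = 4.42 − 0.68·I_D.
Substituting gives 0.879·I_D² − 7.24·I_D + 11.1 = 0, with roots I_D = 2.03 or 6.21 mA.
The root I_D = 6.21 mA gives V_GS = 0.192 V ≤ V_t, so take I_D = 2.03 mA.
Then V_GS = 3.03 V and V_DS = V_DD − I_D(R_D+R_S) = 18 − 2.03×4.58 = 8.7 V.
Saturation requires V_DS ≥ V_GS − V_t = 1.03 V; 8.7 ≥ 1.03 ✓.

I_D ≈ 2 mA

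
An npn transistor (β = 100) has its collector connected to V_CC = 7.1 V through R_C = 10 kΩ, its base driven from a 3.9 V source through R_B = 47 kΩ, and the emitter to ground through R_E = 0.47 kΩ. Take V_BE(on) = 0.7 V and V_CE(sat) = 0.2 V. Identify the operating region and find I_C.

Assume active: I_B = (3.9 − 0.7)/(47 + 101×0.47) = 0.0339 mA, I_C = β·I_B = 3.39 mA.
Then V_CE = 7.1 − 3.39×10 − 3.42×0.47 = -28.4 V < 0.2 V — the active assumption fails.
Re-solve with V_CE = 0.2 V. KCL at the emitter: V_E/R_E = (V_BB−0.7−V_E)/R_B + (V_CC−0.2−V_E)/R_C, giving V_E = 0.337 V.
I_C = (V_CC − 0.2 − V_E)/R_C = (6.9 − 0.337)/10 = 0.656 mA.
Check: I_B = (3.2 − 0.337)/47 = 0.0609 mA, and β·I_B = 6.09 mA > I_C, confirming saturation.

saturation; I_C ≈ 0.66 mA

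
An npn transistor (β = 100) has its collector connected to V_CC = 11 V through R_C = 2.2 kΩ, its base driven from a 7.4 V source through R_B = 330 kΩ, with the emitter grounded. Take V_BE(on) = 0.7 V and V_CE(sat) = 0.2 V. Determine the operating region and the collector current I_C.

active; I_C ≈ 2 mA

Assume active. Base-emitter loop: I_B = (V_BB − V_BE)/R_B = (7.4 − 0.7)/330 = 0.0203 mA.
I_C = β·I_B = 100×0.0203 = 2.03 mA.
V_CE = V_CC − I_C·R_C = 11 − 2.03×2.2 = 6.53 V > V_CE(sat), so the active-region assumption holds.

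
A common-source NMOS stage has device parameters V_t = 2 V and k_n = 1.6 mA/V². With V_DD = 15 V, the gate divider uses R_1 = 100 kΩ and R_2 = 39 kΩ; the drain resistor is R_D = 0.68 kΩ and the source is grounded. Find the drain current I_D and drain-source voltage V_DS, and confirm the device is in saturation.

I_D ≈ 3.9 mA, V_DS ≈ 12 V

V_G = V_DD·R_2/(R_1+R_2) = 15×39/139 = 4.21 V. With the source grounded, V_GS = V_G = 4.21 V.
Assume saturation: I_D = (k_n/2)(V_GS − V_t)² = (1.6/2)×(4.21 − 2)² = 0.8×2.21² = 3.9 mA.
V_DS = V_DD − I_D·R_D = 15 − 3.9×0.68 = 12.3 V.
Saturation requires V_DS ≥ V_GS − V_t = 2.21 V; 12.3 ≥ 2.21 ✓.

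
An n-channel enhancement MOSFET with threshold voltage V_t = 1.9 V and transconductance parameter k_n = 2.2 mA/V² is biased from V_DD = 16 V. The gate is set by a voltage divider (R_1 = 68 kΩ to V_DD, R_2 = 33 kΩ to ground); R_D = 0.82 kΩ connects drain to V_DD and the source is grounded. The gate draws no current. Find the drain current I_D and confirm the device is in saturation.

V_G = V_DD·R_2/(R_1+R_2) = 16×33/101 = 5.23 V. With the source grounded, V_GS = V_G = 5.23 V.
Assume saturation: I_D = (k_n/2)(V_GS − V_t)² = (2.2/2)×(5.23 − 1.9)² = 1.1×3.33² = 12.2 mA.
V_DS = V_DD − I_D·R_D = 16 − 12.2×0.82 = 6.01 V.
Saturation requires V_DS ≥ V_GS − V_t = 3.33 V; 6.01 ≥ 3.33 ✓.

I_D ≈ 12 mA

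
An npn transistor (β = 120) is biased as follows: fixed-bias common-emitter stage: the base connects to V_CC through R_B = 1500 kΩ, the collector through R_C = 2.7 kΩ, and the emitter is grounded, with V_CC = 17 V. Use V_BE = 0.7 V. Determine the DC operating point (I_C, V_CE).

I_C ≈ 1.3 mA, V_CE ≈ 13 V

Base loop: V_CC = I_B·R_B + V_BE, so I_B = (17 − 0.7)/1500 kΩ = 0.0109 mA.
In the active region I_C = β·I_B = 120 × 0.0109 = 1.3 mA.
Collector loop: V_CE = V_CC − I_C·R_C = 17 − 1.3×2.7 = 13.5 V.
Since V_CE = 13.5 V > V_CE(sat) ≈ 0.2 V, the transistor is in the active region as assumed.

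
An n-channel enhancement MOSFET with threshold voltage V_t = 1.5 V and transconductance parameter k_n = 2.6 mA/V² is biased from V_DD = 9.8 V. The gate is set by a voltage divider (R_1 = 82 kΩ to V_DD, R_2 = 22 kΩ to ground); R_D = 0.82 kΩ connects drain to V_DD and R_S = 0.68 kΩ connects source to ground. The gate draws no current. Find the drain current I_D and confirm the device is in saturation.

I_D ≈ 0.23 mA

V_G = V_DD·R_2/(R_1+R_2) = 9.8×22/104 = 2.07 V.
Assume saturation: I_D = (k_n/2)(V_GS − V_t)² with V_GS = V_G − I_D·R_S = 2.07 − 0.68·I_D.
Substituting gives 0.601·I_D² − 2.01·I_D + 0.427 = 0, with roots I_D = 0.228 or 3.12 mA.
The root I_D = 3.12 mA gives V_GS = -0.0496 V ≤ V_t, so take I_D = 0.228 mA.
Then V_GS = 1.92 V and V_DS = V_DD − I_D(R_D+R_S) = 9.8 − 0.228×1.5 = 9.46 V.
Saturation requires V_DS ≥ V_GS − V_t = 0.418 V; 9.46 ≥ 0.418 ✓.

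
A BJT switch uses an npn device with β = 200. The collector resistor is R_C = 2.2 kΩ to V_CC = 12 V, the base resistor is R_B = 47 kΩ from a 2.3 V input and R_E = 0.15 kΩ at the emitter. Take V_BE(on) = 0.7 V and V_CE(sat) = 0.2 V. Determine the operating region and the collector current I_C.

Assume active. Base-emitter loop: I_B = (V_BB − V_BE)/(R_B + (β+1)R_E) = (2.3 − 0.7)/(47 + 201×0.15) = 0.0207 mA.
I_C = β·I_B = 200×0.0207 = 4.15 mA.
V_CE = V_CC − I_C·R_C − I_E·R_E = 12 − 4.15×2.2 − 4.17×0.15 = 2.25 V > V_CE(sat), so the active-region assumption holds.

active; I_C ≈ 4.1 mA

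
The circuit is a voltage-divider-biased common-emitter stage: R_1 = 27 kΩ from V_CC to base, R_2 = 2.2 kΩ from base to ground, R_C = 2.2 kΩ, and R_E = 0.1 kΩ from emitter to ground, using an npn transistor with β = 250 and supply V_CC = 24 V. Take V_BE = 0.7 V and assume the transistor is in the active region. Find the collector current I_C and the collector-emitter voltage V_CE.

I_C ≈ 10 mA, V_CE ≈ 0.51 V

Thevenize the base divider: V_Th = V_CC·R_2/(R_1+R_2) = 24×2.2/29.2 = 1.81 V, R_Th = R_1‖R_2 = 2.03 kΩ.
Base-emitter loop: V_Th = I_B·R_Th + V_BE + (β+1)I_B·R_E, so I_B = (1.81 − 0.7) / (2.03 + 251×0.1) = 0.0408 mA.
I_C = β·I_B = 250×0.0408 = 10.2 mA, and I_E = (β+1)I_B = 10.3 mA.
V_CE = V_CC − I_C·R_C − I_E·R_E = 24 − 10.2×2.2 − 10.3×0.1 = 0.512 V.
V_CE = 0.512 V > 0.2 V confirms active-region operation.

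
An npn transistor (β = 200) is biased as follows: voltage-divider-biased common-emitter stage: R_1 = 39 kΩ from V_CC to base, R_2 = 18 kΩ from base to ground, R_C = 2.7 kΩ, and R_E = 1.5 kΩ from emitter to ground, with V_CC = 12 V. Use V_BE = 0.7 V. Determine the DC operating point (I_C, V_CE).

I_C ≈ 2 mA, V_CE ≈ 3.7 V

Thevenize the base divider: V_Th = V_CC·R_2/(R_1+R_2) = 12×18/57 = 3.79 V, R_Th = R_1‖R_2 = 12.3 kΩ.
Base-emitter loop: V_Th = I_B·R_Th + V_BE + (β+1)I_B·R_E, so I_B = (3.79 − 0.7) / (12.3 + 201×1.5) = 0.00984 mA.
I_C = β·I_B = 200×0.00984 = 1.97 mA, and I_E = (β+1)I_B = 1.98 mA.
V_CE = V_CC − I_C·R_C − I_E·R_E = 12 − 1.97×2.7 − 1.98×1.5 = 3.72 V.
V_CE = 3.72 V > 0.2 V confirms active-region operation.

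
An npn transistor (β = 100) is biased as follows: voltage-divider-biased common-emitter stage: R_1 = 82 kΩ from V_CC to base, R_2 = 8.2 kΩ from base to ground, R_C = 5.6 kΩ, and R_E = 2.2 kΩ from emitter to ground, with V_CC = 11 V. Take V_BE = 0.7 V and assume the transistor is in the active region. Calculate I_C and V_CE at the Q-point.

Thevenize the base divider: V_Th = V_CC·R_2/(R_1+R_2) = 11×8.2/90.2 = 1 V, R_Th = R_1‖R_2 = 7.45 kΩ.
Base-emitter loop: V_Th = I_B·R_Th + V_BE + (β+1)I_B·R_E, so I_B = (1 − 0.7) / (7.45 + 101×2.2) = 0.00131 mA.
I_C = β·I_B = 100×0.00131 = 0.131 mA, and I_E = (β+1)I_B = 0.132 mA.
V_CE = V_CC − I_C·R_C − I_E·R_E = 11 − 0.131×5.6 − 0.132×2.2 = 9.98 V.
V_CE = 9.98 V > 0.2 V confirms active-region operation.

I_C ≈ 0.13 mA, V_CE ≈ 10 V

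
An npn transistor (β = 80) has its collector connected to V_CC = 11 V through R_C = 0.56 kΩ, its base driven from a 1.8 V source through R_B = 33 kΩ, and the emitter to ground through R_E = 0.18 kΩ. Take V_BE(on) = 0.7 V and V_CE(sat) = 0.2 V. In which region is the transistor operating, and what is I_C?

Assume active. Base-emitter loop: I_B = (V_BB − V_BE)/(R_B + (β+1)R_E) = (1.8 − 0.7)/(33 + 81×0.18) = 0.0231 mA.
I_C = β·I_B = 80×0.0231 = 1.85 mA.
V_CE = V_CC − I_C·R_C − I_E·R_E = 11 − 1.85×0.56 − 1.87×0.18 = 9.63 V > V_CE(sat), so the active-region assumption holds.

active; I_C ≈ 1.8 mA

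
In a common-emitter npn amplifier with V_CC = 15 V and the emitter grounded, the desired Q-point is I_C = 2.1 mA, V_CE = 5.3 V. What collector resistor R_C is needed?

R_C ≈ 4.6 kΩ

Collector loop: V_CC = I_C·R_C + V_CE.
R_C = (V_CC − V_CE)/I_C = (15 − 5.3)/2.1 = 4.62 kΩ.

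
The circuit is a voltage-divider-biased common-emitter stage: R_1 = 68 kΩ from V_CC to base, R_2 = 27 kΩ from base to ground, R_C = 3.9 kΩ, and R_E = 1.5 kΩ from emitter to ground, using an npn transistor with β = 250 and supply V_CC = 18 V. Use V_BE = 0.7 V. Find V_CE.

Thevenize the base divider: V_Th = V_CC·R_2/(R_1+R_2) = 18×27/95 = 5.12 V, R_Th = R_1‖R_2 = 19.3 kΩ.
Base-emitter loop: V_Th = I_B·R_Th + V_BE + (β+1)I_B·R_E, so I_B = (5.12 − 0.7) / (19.3 + 251×1.5) = 0.0112 mA.
I_C = β·I_B = 250×0.0112 = 2.79 mA, and I_E = (β+1)I_B = 2.8 mA.
V_CE = V_CC − I_C·R_C − I_E·R_E = 18 − 2.79×3.9 − 2.8×1.5 = 2.92 V.
V_CE = 2.92 V > 0.2 V confirms active-region operation.

V_CE ≈ 2.9 V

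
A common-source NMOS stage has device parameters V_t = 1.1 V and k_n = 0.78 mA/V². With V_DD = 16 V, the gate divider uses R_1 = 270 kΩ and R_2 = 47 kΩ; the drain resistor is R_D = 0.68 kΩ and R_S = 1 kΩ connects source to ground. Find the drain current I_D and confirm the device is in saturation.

V_G = V_DD·R_2/(R_1+R_2) = 16×47/317 = 2.37 V.
Assume saturation: I_D = (k_n/2)(V_GS − V_t)² with V_GS = V_G − I_D·R_S = 2.37 − 1·I_D.
Substituting gives 0.39·I_D² − 1.99·I_D + 0.631 = 0, with roots I_D = 0.339 or 4.77 mA.
The root I_D = 4.77 mA gives V_GS = -2.4 V ≤ V_t, so take I_D = 0.339 mA.
Then V_GS = 2.03 V and V_DS = V_DD − I_D(R_D+R_S) = 16 − 0.339×1.68 = 15.4 V.
Saturation requires V_DS ≥ V_GS − V_t = 0.933 V; 15.4 ≥ 0.933 ✓.

I_D ≈ 0.34 mA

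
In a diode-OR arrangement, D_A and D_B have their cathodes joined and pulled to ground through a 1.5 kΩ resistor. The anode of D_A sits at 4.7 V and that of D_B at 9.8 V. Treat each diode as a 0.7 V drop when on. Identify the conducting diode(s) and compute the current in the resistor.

Only D_B conducts; I_R ≈ 6.1 mA

Assume both conduct. Then node N would need to be at both 4.7−0.7 = 4 V and 9.8−0.7 = 9.1 V, which is impossible.
Assume only D_B conducts: V_N = 9.8 − 0.7 = 9.1 V, so I_R = 9.1/1.5 = 6.07 mA.
Check D_A: its anode-to-cathode voltage is 4.7 − 9.1 = -4.4 V < 0.7 V, so it is off. The assumption is consistent.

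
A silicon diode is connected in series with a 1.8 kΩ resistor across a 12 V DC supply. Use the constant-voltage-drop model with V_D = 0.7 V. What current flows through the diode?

KVL around the loop: 12 = V_D + I·R = 0.7 + I × 1.8 kΩ.
So I = (12 − 0.7) / 1.8 kΩ = 11.3 / 1.8 = 6.28 mA.

I ≈ 6.3 mA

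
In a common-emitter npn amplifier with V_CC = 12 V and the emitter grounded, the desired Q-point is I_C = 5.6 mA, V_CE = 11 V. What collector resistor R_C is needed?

Collector loop: V_CC = I_C·R_C + V_CE.
R_C = (V_CC − V_CE)/I_C = (12 − 11)/5.6 = 0.179 kΩ.

R_C ≈ 0.18 kΩ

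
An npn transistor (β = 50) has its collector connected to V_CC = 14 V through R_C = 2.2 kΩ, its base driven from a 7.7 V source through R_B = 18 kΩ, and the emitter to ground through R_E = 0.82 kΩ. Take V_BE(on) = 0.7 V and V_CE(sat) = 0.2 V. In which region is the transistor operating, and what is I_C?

Assume active: I_B = (7.7 − 0.7)/(18 + 51×0.82) = 0.117 mA, I_C = β·I_B = 5.85 mA.
Then V_CE = 14 − 5.85×2.2 − 5.97×0.82 = -3.77 V < 0.2 V — the active assumption fails.
Re-solve with V_CE = 0.2 V. KCL at the emitter: V_E/R_E = (V_BB−0.7−V_E)/R_B + (V_CC−0.2−V_E)/R_C, giving V_E = 3.85 V.
I_C = (V_CC − 0.2 − V_E)/R_C = (13.8 − 3.85)/2.2 = 4.52 mA.
Check: I_B = (7 − 3.85)/18 = 0.175 mA, and β·I_B = 8.75 mA > I_C, confirming saturation.

saturation; I_C ≈ 4.5 mA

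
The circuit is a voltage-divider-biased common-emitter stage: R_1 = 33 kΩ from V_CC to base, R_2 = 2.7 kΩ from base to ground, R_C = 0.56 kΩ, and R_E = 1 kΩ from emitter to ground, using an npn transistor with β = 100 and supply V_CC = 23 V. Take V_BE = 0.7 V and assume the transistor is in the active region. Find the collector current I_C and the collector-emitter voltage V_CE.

Thevenize the base divider: V_Th = V_CC·R_2/(R_1+R_2) = 23×2.7/35.7 = 1.74 V, R_Th = R_1‖R_2 = 2.5 kΩ.
Base-emitter loop: V_Th = I_B·R_Th + V_BE + (β+1)I_B·R_E, so I_B = (1.74 − 0.7) / (2.5 + 101×1) = 0.01 mA.
I_C = β·I_B = 100×0.01 = 1 mA, and I_E = (β+1)I_B = 1.01 mA.
V_CE = V_CC − I_C·R_C − I_E·R_E = 23 − 1×0.56 − 1.01×1 = 21.4 V.
V_CE = 21.4 V > 0.2 V confirms active-region operation.

I_C ≈ 1 mA, V_CE ≈ 21 V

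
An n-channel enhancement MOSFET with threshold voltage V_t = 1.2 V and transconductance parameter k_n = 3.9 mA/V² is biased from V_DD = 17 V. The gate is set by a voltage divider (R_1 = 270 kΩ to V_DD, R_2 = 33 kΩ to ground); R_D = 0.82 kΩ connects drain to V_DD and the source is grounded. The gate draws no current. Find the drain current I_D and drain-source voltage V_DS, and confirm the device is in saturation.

V_G = V_DD·R_2/(R_1+R_2) = 17×33/303 = 1.85 V. With the source grounded, V_GS = V_G = 1.85 V.
Assume saturation: I_D = (k_n/2)(V_GS − V_t)² = (3.9/2)×(1.85 − 1.2)² = 1.95×0.651² = 0.828 mA.
V_DS = V_DD − I_D·R_D = 17 − 0.828×0.82 = 16.3 V.
Saturation requires V_DS ≥ V_GS − V_t = 0.651 V; 16.3 ≥ 0.651 ✓.

I_D ≈ 0.83 mA, V_DS ≈ 16 V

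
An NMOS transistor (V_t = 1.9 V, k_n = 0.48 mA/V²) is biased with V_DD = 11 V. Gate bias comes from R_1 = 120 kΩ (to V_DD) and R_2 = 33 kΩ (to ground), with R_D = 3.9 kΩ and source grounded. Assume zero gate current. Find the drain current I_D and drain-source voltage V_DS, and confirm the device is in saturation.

I_D ≈ 0.054 mA, V_DS ≈ 11 V

V_G = V_DD·R_2/(R_1+R_2) = 11×33/153 = 2.37 V. With the source grounded, V_GS = V_G = 2.37 V.
Assume saturation: I_D = (k_n/2)(V_GS − V_t)² = (0.48/2)×(2.37 − 1.9)² = 0.24×0.473² = 0.0536 mA.
V_DS = V_DD − I_D·R_D = 11 − 0.0536×3.9 = 10.8 V.
Saturation requires V_DS ≥ V_GS − V_t = 0.473 V; 10.8 ≥ 0.473 ✓.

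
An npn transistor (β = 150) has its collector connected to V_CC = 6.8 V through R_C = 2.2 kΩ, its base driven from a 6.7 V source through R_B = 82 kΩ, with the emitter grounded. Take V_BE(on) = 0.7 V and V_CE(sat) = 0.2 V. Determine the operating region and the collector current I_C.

Assume active: I_B = (6.7 − 0.7)/82 = 0.0732 mA, giving I_C = β·I_B = 11 mA.
But then V_CE = 6.8 − 11×2.2 = -17.3 V < V_CE(sat) = 0.2 V — impossible in the active region.
So the transistor is saturated. With V_CE = 0.2 V, I_C = (V_CC − 0.2)/R_C = 6.6/2.2 = 3 mA.
Check: β·I_B = 11 mA > I_C = 3 mA, confirming saturation.

saturation; I_C ≈ 3 mA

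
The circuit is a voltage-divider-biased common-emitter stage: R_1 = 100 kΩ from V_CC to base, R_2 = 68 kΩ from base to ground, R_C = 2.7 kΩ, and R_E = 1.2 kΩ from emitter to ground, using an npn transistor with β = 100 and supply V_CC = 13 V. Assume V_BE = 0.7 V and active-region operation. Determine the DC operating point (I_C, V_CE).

Thevenize the base divider: V_Th = V_CC·R_2/(R_1+R_2) = 13×68/168 = 5.26 V, R_Th = R_1‖R_2 = 40.5 kΩ.
Base-emitter loop: V_Th = I_B·R_Th + V_BE + (β+1)I_B·R_E, so I_B = (5.26 − 0.7) / (40.5 + 101×1.2) = 0.0282 mA.
I_C = β·I_B = 100×0.0282 = 2.82 mA, and I_E = (β+1)I_B = 2.85 mA.
V_CE = V_CC − I_C·R_C − I_E·R_E = 13 − 2.82×2.7 − 2.85×1.2 = 1.96 V.
V_CE = 1.96 V > 0.2 V confirms active-region operation.

I_C ≈ 2.8 mA, V_CE ≈ 2 V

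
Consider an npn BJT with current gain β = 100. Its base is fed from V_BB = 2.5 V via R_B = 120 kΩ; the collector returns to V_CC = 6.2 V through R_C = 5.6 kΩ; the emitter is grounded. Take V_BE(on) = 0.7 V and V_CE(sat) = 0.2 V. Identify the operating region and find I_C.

saturation; I_C ≈ 1.1 mA

Assume active: I_B = (2.5 − 0.7)/120 = 0.015 mA, giving I_C = β·I_B = 1.5 mA.
But then V_CE = 6.2 − 1.5×5.6 = -2.2 V < V_CE(sat) = 0.2 V — impossible in the active region.
So the transistor is saturated. With V_CE = 0.2 V, I_C = (V_CC − 0.2)/R_C = 6/5.6 = 1.07 mA.
Check: β·I_B = 1.5 mA > I_C = 1.07 mA, confirming saturation.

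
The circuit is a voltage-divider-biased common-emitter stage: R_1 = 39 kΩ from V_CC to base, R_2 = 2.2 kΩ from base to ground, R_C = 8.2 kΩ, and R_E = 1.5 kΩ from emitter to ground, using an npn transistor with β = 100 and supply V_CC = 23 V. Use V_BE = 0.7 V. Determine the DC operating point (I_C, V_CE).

Thevenize the base divider: V_Th = V_CC·R_2/(R_1+R_2) = 23×2.2/41.2 = 1.23 V, R_Th = R_1‖R_2 = 2.08 kΩ.
Base-emitter loop: V_Th = I_B·R_Th + V_BE + (β+1)I_B·R_E, so I_B = (1.23 − 0.7) / (2.08 + 101×1.5) = 0.00344 mA.
I_C = β·I_B = 100×0.00344 = 0.344 mA, and I_E = (β+1)I_B = 0.347 mA.
V_CE = V_CC − I_C·R_C − I_E·R_E = 23 − 0.344×8.2 − 0.347×1.5 = 19.7 V.
V_CE = 19.7 V > 0.2 V confirms active-region operation.

I_C ≈ 0.34 mA, V_CE ≈ 20 V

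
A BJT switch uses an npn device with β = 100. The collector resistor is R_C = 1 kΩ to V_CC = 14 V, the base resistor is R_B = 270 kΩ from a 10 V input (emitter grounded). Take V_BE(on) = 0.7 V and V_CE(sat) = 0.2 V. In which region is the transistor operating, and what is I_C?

Assume active. Base-emitter loop: I_B = (V_BB − V_BE)/R_B = (10 − 0.7)/270 = 0.0344 mA.
I_C = β·I_B = 100×0.0344 = 3.44 mA.
V_CE = V_CC − I_C·R_C = 14 − 3.44×1 = 10.6 V > V_CE(sat), so the active-region assumption holds.

active; I_C ≈ 3.4 mA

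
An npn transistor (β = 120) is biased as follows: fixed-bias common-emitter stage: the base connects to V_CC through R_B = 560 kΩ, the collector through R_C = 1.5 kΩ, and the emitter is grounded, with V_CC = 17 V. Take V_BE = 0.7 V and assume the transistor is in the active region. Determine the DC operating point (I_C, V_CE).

I_C ≈ 3.5 mA, V_CE ≈ 12 V

Base loop: V_CC = I_B·R_B + V_BE, so I_B = (17 − 0.7)/560 kΩ = 0.0291 mA.
In the active region I_C = β·I_B = 120 × 0.0291 = 3.49 mA.
Collector loop: V_CE = V_CC − I_C·R_C = 17 − 3.49×1.5 = 11.8 V.
Since V_CE = 11.8 V > V_CE(sat) ≈ 0.2 V, the transistor is in the active region as assumed.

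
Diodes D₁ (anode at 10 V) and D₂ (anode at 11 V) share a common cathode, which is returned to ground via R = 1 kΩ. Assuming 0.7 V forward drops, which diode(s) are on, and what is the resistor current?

Only D₂ conducts; I_R ≈ 10 mA

Assume both conduct. Then node N would need to be at both 10−0.7 = 9.3 V and 11−0.7 = 10.3 V, which is impossible.
Assume only D₂ conducts: V_N = 11 − 0.7 = 10.3 V, so I_R = 10.3/1 = 10.3 mA.
Check D₁: its anode-to-cathode voltage is 10 − 10.3 = -0.3 V < 0.7 V, so it is off. The assumption is consistent.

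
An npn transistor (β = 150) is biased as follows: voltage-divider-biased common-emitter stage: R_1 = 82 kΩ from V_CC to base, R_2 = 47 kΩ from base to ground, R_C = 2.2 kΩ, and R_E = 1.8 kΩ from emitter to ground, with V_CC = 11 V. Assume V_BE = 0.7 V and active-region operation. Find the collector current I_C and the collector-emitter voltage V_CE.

Thevenize the base divider: V_Th = V_CC·R_2/(R_1+R_2) = 11×47/129 = 4.01 V, R_Th = R_1‖R_2 = 29.9 kΩ.
Base-emitter loop: V_Th = I_B·R_Th + V_BE + (β+1)I_B·R_E, so I_B = (4.01 − 0.7) / (29.9 + 151×1.8) = 0.011 mA.
I_C = β·I_B = 150×0.011 = 1.64 mA, and I_E = (β+1)I_B = 1.66 mA.
V_CE = V_CC − I_C·R_C − I_E·R_E = 11 − 1.64×2.2 − 1.66×1.8 = 4.4 V.
V_CE = 4.4 V > 0.2 V confirms active-region operation.

I_C ≈ 1.6 mA, V_CE ≈ 4.4 V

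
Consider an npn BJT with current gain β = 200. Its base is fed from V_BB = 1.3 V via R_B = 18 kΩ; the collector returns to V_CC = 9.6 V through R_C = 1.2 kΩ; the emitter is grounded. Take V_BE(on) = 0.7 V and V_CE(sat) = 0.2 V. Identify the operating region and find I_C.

Assume active. Base-emitter loop: I_B = (V_BB − V_BE)/R_B = (1.3 − 0.7)/18 = 0.0333 mA.
I_C = β·I_B = 200×0.0333 = 6.67 mA.
V_CE = V_CC − I_C·R_C = 9.6 − 6.67×1.2 = 1.6 V > V_CE(sat), so the active-region assumption holds.

active; I_C ≈ 6.7 mA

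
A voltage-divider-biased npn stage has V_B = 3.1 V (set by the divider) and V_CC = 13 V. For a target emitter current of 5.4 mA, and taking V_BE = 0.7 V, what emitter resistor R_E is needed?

V_E = V_B − V_BE = 3.1 − 0.7 = 2.4 V.
R_E = V_E / I_E = 2.4 / 5.4 = 0.444 kΩ.

R_E ≈ 0.44 kΩ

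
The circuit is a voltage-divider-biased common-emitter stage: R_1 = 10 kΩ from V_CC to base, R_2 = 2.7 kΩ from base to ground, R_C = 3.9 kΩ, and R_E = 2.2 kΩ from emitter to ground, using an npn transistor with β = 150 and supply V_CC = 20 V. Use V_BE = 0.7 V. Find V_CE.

Thevenize the base divider: V_Th = V_CC·R_2/(R_1+R_2) = 20×2.7/12.7 = 4.25 V, R_Th = R_1‖R_2 = 2.13 kΩ.
Base-emitter loop: V_Th = I_B·R_Th + V_BE + (β+1)I_B·R_E, so I_B = (4.25 − 0.7) / (2.13 + 151×2.2) = 0.0106 mA.
I_C = β·I_B = 150×0.0106 = 1.59 mA, and I_E = (β+1)I_B = 1.6 mA.
V_CE = V_CC − I_C·R_C − I_E·R_E = 20 − 1.59×3.9 − 1.6×2.2 = 10.3 V.
V_CE = 10.3 V > 0.2 V confirms active-region operation.

V_CE ≈ 10 V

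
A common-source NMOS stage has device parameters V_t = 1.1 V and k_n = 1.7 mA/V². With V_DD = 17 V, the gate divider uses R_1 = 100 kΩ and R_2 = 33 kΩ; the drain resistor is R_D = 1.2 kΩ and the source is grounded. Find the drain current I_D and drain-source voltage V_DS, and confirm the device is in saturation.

V_G = V_DD·R_2/(R_1+R_2) = 17×33/133 = 4.22 V. With the source grounded, V_GS = V_G = 4.22 V.
Assume saturation: I_D = (k_n/2)(V_GS − V_t)² = (1.7/2)×(4.22 − 1.1)² = 0.85×3.12² = 8.26 mA.
V_DS = V_DD − I_D·R_D = 17 − 8.26×1.2 = 7.08 V.
Saturation requires V_DS ≥ V_GS − V_t = 3.12 V; 7.08 ≥ 3.12 ✓.

I_D ≈ 8.3 mA, V_DS ≈ 7.1 V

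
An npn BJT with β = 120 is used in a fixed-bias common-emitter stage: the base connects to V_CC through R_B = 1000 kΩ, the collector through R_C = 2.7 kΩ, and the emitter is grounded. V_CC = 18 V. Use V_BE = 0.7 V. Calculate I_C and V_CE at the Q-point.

Base loop: V_CC = I_B·R_B + V_BE, so I_B = (18 − 0.7)/1000 kΩ = 0.0173 mA.
In the active region I_C = β·I_B = 120 × 0.0173 = 2.08 mA.
Collector loop: V_CE = V_CC − I_C·R_C = 18 − 2.08×2.7 = 12.4 V.
Since V_CE = 12.4 V > V_CE(sat) ≈ 0.2 V, the transistor is in the active region as assumed.

I_C ≈ 2.1 mA, V_CE ≈ 12 V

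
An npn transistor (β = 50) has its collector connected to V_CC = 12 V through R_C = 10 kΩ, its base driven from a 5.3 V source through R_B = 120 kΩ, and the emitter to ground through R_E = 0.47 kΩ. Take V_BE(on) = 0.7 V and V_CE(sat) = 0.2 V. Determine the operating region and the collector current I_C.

Assume active: I_B = (5.3 − 0.7)/(120 + 51×0.47) = 0.032 mA, I_C = β·I_B = 1.6 mA.
Then V_CE = 12 − 1.6×10 − 1.63×0.47 = -4.74 V < 0.2 V — the active assumption fails.
Re-solve with V_CE = 0.2 V. KCL at the emitter: V_E/R_E = (V_BB−0.7−V_E)/R_B + (V_CC−0.2−V_E)/R_C, giving V_E = 0.545 V.
I_C = (V_CC − 0.2 − V_E)/R_C = (11.8 − 0.545)/10 = 1.13 mA.
Check: I_B = (4.6 − 0.545)/120 = 0.0338 mA, and β·I_B = 1.69 mA > I_C, confirming saturation.

saturation; I_C ≈ 1.1 mA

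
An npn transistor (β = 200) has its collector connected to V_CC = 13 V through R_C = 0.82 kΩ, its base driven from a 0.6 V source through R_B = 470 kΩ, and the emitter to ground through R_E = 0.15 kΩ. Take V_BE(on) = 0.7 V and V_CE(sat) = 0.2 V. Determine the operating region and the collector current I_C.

cutoff; I_C ≈ 0

V_BB = 0.6 V ≤ V_BE(on) = 0.7 V, so the base-emitter junction is not forward biased.
The transistor is in cutoff: I_B = I_C = 0.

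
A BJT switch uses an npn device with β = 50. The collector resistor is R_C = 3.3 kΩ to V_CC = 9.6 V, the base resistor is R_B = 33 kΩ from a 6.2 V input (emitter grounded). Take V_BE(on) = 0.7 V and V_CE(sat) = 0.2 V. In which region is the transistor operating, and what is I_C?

Assume active: I_B = (6.2 − 0.7)/33 = 0.167 mA, giving I_C = β·I_B = 8.33 mA.
But then V_CE = 9.6 − 8.33×3.3 = -17.9 V < V_CE(sat) = 0.2 V — impossible in the active region.
So the transistor is saturated. With V_CE = 0.2 V, I_C = (V_CC − 0.2)/R_C = 9.4/3.3 = 2.85 mA.
Check: β·I_B = 8.33 mA > I_C = 2.85 mA, confirming saturation.

saturation; I_C ≈ 2.8 mA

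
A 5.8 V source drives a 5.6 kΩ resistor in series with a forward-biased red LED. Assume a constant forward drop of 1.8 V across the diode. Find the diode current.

I ≈ 0.71 mA

KVL around the loop: 5.8 = V_D + I·R = 1.8 + I × 5.6 kΩ.
So I = (5.8 − 1.8) / 5.6 kΩ = 4 / 5.6 = 0.714 mA.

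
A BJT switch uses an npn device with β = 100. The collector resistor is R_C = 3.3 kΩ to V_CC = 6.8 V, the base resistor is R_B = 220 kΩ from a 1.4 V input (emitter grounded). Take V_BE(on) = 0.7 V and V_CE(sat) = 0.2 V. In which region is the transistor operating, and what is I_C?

Assume active. Base-emitter loop: I_B = (V_BB − V_BE)/R_B = (1.4 − 0.7)/220 = 0.00318 mA.
I_C = β·I_B = 100×0.00318 = 0.318 mA.
V_CE = V_CC − I_C·R_C = 6.8 − 0.318×3.3 = 5.75 V > V_CE(sat), so the active-region assumption holds.

active; I_C ≈ 0.32 mA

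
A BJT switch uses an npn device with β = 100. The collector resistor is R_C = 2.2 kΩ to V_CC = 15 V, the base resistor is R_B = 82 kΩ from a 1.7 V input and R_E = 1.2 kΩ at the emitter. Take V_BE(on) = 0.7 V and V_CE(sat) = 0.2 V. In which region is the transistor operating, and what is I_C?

Assume active. Base-emitter loop: I_B = (V_BB − V_BE)/(R_B + (β+1)R_E) = (1.7 − 0.7)/(82 + 101×1.2) = 0.00492 mA.
I_C = β·I_B = 100×0.00492 = 0.492 mA.
V_CE = V_CC − I_C·R_C − I_E·R_E = 15 − 0.492×2.2 − 0.497×1.2 = 13.3 V > V_CE(sat), so the active-region assumption holds.

active; I_C ≈ 0.49 mA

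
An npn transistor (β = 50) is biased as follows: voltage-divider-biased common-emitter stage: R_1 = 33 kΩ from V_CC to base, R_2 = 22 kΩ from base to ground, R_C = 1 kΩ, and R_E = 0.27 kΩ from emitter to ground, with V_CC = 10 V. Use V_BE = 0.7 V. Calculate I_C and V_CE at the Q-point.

I_C ≈ 6.1 mA, V_CE ≈ 2.2 V

Thevenize the base divider: V_Th = V_CC·R_2/(R_1+R_2) = 10×22/55 = 4 V, R_Th = R_1‖R_2 = 13.2 kΩ.
Base-emitter loop: V_Th = I_B·R_Th + V_BE + (β+1)I_B·R_E, so I_B = (4 − 0.7) / (13.2 + 51×0.27) = 0.122 mA.
I_C = β·I_B = 50×0.122 = 6.12 mA, and I_E = (β+1)I_B = 6.24 mA.
V_CE = V_CC − I_C·R_C − I_E·R_E = 10 − 6.12×1 − 6.24×0.27 = 2.2 V.
V_CE = 2.2 V > 0.2 V confirms active-region operation.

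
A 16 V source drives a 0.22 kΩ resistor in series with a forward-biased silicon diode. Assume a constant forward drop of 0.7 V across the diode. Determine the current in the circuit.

I ≈ 70 mA

KVL around the loop: 16 = V_D + I·R = 0.7 + I × 0.22 kΩ.
So I = (16 − 0.7) / 0.22 kΩ = 15.3 / 0.22 = 69.5 mA.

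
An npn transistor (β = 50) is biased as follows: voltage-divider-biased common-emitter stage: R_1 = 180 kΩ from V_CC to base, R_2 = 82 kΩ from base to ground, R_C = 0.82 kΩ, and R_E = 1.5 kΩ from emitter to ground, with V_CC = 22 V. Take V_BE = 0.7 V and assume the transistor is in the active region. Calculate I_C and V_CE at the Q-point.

I_C ≈ 2.3 mA, V_CE ≈ 17 V

Thevenize the base divider: V_Th = V_CC·R_2/(R_1+R_2) = 22×82/262 = 6.89 V, R_Th = R_1‖R_2 = 56.3 kΩ.
Base-emitter loop: V_Th = I_B·R_Th + V_BE + (β+1)I_B·R_E, so I_B = (6.89 − 0.7) / (56.3 + 51×1.5) = 0.0466 mA.
I_C = β·I_B = 50×0.0466 = 2.33 mA, and I_E = (β+1)I_B = 2.37 mA.
V_CE = V_CC − I_C·R_C − I_E·R_E = 22 − 2.33×0.82 − 2.37×1.5 = 16.5 V.
V_CE = 16.5 V > 0.2 V confirms active-region operation.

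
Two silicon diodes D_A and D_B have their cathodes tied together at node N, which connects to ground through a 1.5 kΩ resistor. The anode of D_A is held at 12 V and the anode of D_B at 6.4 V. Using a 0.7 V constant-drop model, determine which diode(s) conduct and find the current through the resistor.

Only D_A conducts; I_R ≈ 7.5 mA

Assume both conduct. Then node N would need to be at both 12−0.7 = 11.3 V and 6.4−0.7 = 5.7 V, which is impossible.
Assume only D_A conducts: V_N = 12 − 0.7 = 11.3 V, so I_R = 11.3/1.5 = 7.53 mA.
Check D_B: its anode-to-cathode voltage is 6.4 − 11.3 = -4.9 V < 0.7 V, so it is off. The assumption is consistent.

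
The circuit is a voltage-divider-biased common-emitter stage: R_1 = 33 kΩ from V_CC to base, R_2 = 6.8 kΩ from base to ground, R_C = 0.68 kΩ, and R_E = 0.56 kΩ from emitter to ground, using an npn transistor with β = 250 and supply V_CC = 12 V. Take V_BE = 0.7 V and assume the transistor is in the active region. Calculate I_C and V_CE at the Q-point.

I_C ≈ 2.3 mA, V_CE ≈ 9.1 V

Thevenize the base divider: V_Th = V_CC·R_2/(R_1+R_2) = 12×6.8/39.8 = 2.05 V, R_Th = R_1‖R_2 = 5.64 kΩ.
Base-emitter loop: V_Th = I_B·R_Th + V_BE + (β+1)I_B·R_E, so I_B = (2.05 − 0.7) / (5.64 + 251×0.56) = 0.00924 mA.
I_C = β·I_B = 250×0.00924 = 2.31 mA, and I_E = (β+1)I_B = 2.32 mA.
V_CE = V_CC − I_C·R_C − I_E·R_E = 12 − 2.31×0.68 − 2.32×0.56 = 9.13 V.
V_CE = 9.13 V > 0.2 V confirms active-region operation.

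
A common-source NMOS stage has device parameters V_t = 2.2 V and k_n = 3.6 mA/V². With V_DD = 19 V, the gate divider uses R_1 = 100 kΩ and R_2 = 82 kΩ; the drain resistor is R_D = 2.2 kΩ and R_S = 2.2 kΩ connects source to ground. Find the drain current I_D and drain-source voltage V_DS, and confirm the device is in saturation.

V_G = V_DD·R_2/(R_1+R_2) = 19×82/182 = 8.56 V.
Assume saturation: I_D = (k_n/2)(V_GS − V_t)² with V_GS = V_G − I_D·R_S = 8.56 − 2.2·I_D.
Substituting gives 8.71·I_D² − 51.4·I_D + 72.8 = 0, with roots I_D = 2.37 or 3.53 mA.
The root I_D = 3.53 mA gives V_GS = 0.8 V ≤ V_t, so take I_D = 2.37 mA.
Then V_GS = 3.35 V and V_DS = V_DD − I_D(R_D+R_S) = 19 − 2.37×4.4 = 8.57 V.
Saturation requires V_DS ≥ V_GS − V_t = 1.15 V; 8.57 ≥ 1.15 ✓.

I_D ≈ 2.4 mA, V_DS ≈ 8.6 V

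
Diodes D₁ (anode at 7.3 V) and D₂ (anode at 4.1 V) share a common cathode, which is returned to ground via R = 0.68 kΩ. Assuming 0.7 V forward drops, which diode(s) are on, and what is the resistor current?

Assume both conduct. Then node N would need to be at both 7.3−0.7 = 6.6 V and 4.1−0.7 = 3.4 V, which is impossible.
Assume only D₁ conducts: V_N = 7.3 − 0.7 = 6.6 V, so I_R = 6.6/0.68 = 9.71 mA.
Check D₂: its anode-to-cathode voltage is 4.1 − 6.6 = -2.5 V < 0.7 V, so it is off. The assumption is consistent.

Only D₁ conducts; I_R ≈ 9.7 mA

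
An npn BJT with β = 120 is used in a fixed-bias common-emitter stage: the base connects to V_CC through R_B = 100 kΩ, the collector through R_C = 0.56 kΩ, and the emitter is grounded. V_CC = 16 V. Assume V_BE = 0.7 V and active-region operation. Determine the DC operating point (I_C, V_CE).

Base loop: V_CC = I_B·R_B + V_BE, so I_B = (16 − 0.7)/100 kΩ = 0.153 mA.
In the active region I_C = β·I_B = 120 × 0.153 = 18.4 mA.
Collector loop: V_CE = V_CC − I_C·R_C = 16 − 18.4×0.56 = 5.72 V.
Since V_CE = 5.72 V > V_CE(sat) ≈ 0.2 V, the transistor is in the active region as assumed.

I_C ≈ 18 mA, V_CE ≈ 5.7 V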